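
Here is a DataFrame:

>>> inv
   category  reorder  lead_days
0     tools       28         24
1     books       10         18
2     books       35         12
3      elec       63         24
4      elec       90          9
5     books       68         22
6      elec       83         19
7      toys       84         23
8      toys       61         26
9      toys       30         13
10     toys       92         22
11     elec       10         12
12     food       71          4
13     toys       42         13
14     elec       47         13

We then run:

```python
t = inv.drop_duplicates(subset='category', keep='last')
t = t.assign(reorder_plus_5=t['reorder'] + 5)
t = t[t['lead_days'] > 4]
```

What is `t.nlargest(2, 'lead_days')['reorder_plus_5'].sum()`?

drop duplicate category (keep=last):
   category  reorder  lead_days
0     tools       28         24
5     books       68         22
12     food       71          4
13     toys       42         13
14     elec       47         13
add column reorder_plus_5 = t['reorder'] + 5:
   category  reorder  lead_days  reorder_plus_5
0     tools       28         24              33
5     books       68         22              73
12     food       71          4              76
13     toys       42         13              47
14     elec       47         13              52
filter rows where lead_days > 4:
   category  reorder  lead_days  reorder_plus_5
0     tools       28         24              33
5     books       68         22              73
13     toys       42         13              47
14     elec       47         13              52
take 2 rows with largest lead_days:
  category  reorder  lead_days  reorder_plus_5
0    tools       28         24              33
5    books       68         22              73
The sum of column 'reorder_plus_5' is 106.

106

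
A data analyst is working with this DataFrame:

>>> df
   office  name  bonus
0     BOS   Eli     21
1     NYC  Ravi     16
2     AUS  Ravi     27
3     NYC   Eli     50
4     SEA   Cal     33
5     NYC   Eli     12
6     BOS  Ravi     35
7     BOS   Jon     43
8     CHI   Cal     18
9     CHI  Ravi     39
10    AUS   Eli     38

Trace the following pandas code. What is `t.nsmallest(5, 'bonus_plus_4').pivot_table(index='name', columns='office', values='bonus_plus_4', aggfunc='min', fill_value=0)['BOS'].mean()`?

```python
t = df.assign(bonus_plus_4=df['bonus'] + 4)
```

add column bonus_plus_4 = df['bonus'] + 4:
   office  name  bonus  bonus_plus_4
0     BOS   Eli     21            25
1     NYC  Ravi     16            20
2     AUS  Ravi     27            31
3     NYC   Eli     50            54
4     SEA   Cal     33            37
5     NYC   Eli     12            16
6     BOS  Ravi     35            39
7     BOS   Jon     43            47
8     CHI   Cal     18            22
9     CHI  Ravi     39            43
10    AUS   Eli     38            42
take 5 rows with smallest bonus_plus_4:
  office  name  bonus  bonus_plus_4
5    NYC   Eli     12            16
1    NYC  Ravi     16            20
8    CHI   Cal     18            22
0    BOS   Eli     21            25
2    AUS  Ravi     27            31
pivot: rows=name, cols=office, min(bonus_plus_4):
office  AUS  BOS  CHI  NYC
name                      
Cal       0    0   22    0
Eli       0   25    0   16
Ravi     31    0    0   20
Reading off the mean of column 'BOS', we get 8.33333333333.

8.33333333333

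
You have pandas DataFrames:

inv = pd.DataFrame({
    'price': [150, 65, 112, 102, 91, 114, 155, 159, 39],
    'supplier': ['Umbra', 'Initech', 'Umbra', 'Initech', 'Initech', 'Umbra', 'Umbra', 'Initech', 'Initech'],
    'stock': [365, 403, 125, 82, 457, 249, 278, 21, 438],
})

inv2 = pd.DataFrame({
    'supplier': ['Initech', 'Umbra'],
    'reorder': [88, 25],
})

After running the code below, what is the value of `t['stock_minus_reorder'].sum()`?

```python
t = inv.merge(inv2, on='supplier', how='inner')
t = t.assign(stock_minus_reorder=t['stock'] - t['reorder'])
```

1878

merge on 'supplier' (how='inner') → 9 rows:
   price supplier  stock  reorder
0    150    Umbra    365       25
1     65  Initech    403       88
2    112    Umbra    125       25
3    102  Initech     82       88
4     91  Initech    457       88
5    114    Umbra    249       25
6    155    Umbra    278       25
7    159  Initech     21       88
8     39  Initech    438       88
add column stock_minus_reorder = t['stock'] - t['reorder']:
   price supplier  stock  reorder  stock_minus_reorder
0    150    Umbra    365       25                  340
1     65  Initech    403       88                  315
2    112    Umbra    125       25                  100
3    102  Initech     82       88                   -6
4     91  Initech    457       88                  369
5    114    Umbra    249       25                  224
6    155    Umbra    278       25                  253
7    159  Initech     21       88                  -67
8     39  Initech    438       88                  350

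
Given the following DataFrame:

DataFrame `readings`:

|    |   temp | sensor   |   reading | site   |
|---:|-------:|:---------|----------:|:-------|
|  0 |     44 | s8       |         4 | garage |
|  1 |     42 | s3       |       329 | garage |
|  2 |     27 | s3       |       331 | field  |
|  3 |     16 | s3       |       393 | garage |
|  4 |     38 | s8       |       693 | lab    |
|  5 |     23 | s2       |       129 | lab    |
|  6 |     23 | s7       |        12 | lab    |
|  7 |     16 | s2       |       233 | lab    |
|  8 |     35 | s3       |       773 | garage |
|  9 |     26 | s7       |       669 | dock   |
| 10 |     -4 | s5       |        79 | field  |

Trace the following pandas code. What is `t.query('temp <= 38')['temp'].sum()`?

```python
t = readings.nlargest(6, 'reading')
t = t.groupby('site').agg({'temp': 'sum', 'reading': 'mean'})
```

91

take 6 rows with largest reading:
   temp sensor  reading    site
8    35     s3      773  garage
4    38     s8      693     lab
9    26     s7      669    dock
3    16     s3      393  garage
2    27     s3      331   field
1    42     s3      329  garage
group by site: sum(temp), mean(reading):
        temp     reading
site                    
dock      26  669.000000
field     27  331.000000
garage    93  498.333333
lab       38  693.000000
filter rows where temp <= 38:
       temp  reading
site                
dock     26    669.0
field    27    331.0
lab      38    693.0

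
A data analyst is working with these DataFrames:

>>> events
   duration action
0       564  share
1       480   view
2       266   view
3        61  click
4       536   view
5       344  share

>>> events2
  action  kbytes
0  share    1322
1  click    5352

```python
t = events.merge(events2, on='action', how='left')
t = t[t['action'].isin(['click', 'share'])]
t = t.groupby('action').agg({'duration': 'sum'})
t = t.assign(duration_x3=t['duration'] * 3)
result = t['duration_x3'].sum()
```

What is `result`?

merge on 'action' (how='left') → 6 rows:
   duration action  kbytes
0       564  share  1322.0
1       480   view     NaN
2       266   view     NaN
3        61  click  5352.0
4       536   view     NaN
5       344  share  1322.0
filter rows where action in ['click', 'share']:
   duration action  kbytes
0       564  share  1322.0
3        61  click  5352.0
5       344  share  1322.0
group by action, sum of duration:
        duration
action          
click         61
share        908
add column duration_x3 = t['duration'] * 3:
        duration  duration_x3
action                       
click         61          183
share        908         2724
Then the sum of column 'duration_x3': 2907

2907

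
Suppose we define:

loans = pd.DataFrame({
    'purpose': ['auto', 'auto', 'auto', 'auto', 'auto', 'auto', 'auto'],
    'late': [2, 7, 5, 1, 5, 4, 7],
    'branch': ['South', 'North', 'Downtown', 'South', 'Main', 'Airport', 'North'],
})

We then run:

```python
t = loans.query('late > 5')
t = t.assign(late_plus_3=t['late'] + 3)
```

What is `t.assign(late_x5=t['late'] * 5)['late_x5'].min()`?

filter rows where late > 5:
  purpose  late branch
1    auto     7  North
6    auto     7  North
add column late_plus_3 = t['late'] + 3:
  purpose  late branch  late_plus_3
1    auto     7  North           10
6    auto     7  North           10
add column late_x5 = t['late'] * 5:
  purpose  late branch  late_plus_3  late_x5
1    auto     7  North           10       35
6    auto     7  North           10       35
min of column 'late_x5' → 35

35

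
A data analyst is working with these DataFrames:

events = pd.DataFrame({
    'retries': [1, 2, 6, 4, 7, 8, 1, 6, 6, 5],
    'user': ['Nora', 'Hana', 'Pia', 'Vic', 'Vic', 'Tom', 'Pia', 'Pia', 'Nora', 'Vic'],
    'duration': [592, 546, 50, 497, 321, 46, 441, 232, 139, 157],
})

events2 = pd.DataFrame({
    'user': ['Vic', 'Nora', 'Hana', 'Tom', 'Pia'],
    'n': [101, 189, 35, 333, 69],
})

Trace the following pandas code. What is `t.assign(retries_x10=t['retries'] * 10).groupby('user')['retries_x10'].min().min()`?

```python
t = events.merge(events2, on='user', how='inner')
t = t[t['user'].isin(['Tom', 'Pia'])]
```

merge on 'user' (how='inner') → 10 rows:
   retries  user  duration    n
0        1  Nora       592  189
1        2  Hana       546   35
2        6   Pia        50   69
3        4   Vic       497  101
4        7   Vic       321  101
5        8   Tom        46  333
6        1   Pia       441   69
7        6   Pia       232   69
8        6  Nora       139  189
9        5   Vic       157  101
filter rows where user in ['Tom', 'Pia']:
   retries user  duration    n
2        6  Pia        50   69
5        8  Tom        46  333
6        1  Pia       441   69
7        6  Pia       232   69
add column retries_x10 = t['retries'] * 10:
   retries user  duration    n  retries_x10
2        6  Pia        50   69           60
5        8  Tom        46  333           80
6        1  Pia       441   69           10
7        6  Pia       232   69           60
group by user, min of retries_x10:
user
Pia    10
Tom    80
Name: retries_x10, dtype: int64
The min of the resulting series is 10.

10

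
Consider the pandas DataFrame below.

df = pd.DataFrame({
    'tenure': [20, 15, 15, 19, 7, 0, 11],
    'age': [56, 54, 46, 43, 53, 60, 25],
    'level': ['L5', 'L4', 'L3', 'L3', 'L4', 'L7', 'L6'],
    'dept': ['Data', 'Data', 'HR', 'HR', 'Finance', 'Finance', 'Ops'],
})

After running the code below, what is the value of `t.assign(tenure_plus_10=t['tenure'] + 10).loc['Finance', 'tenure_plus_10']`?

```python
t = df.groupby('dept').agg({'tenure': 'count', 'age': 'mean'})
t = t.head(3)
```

12

group by dept: count(tenure), mean(age):
         tenure   age
dept                 
Data          2  55.0
Finance       2  56.5
HR            2  44.5
Ops           1  25.0
take first 3 rows:
         tenure   age
dept                 
Data          2  55.0
Finance       2  56.5
HR            2  44.5
add column tenure_plus_10 = t['tenure'] + 10:
         tenure   age  tenure_plus_10
dept                                 
Data          2  55.0              12
Finance       2  56.5              12
HR            2  44.5              12
Then the value at row 'Finance', column 'tenure_plus_10': 12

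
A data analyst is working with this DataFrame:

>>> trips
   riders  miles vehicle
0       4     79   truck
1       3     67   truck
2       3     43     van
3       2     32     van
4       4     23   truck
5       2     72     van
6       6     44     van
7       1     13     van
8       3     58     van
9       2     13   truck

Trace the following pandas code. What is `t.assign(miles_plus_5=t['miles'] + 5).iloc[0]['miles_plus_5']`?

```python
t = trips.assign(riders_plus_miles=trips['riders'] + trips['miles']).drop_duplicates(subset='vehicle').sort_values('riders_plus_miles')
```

48

add column riders_plus_miles = trips['riders'] + trips['miles']:
   riders  miles vehicle  riders_plus_miles
0       4     79   truck                 83
1       3     67   truck                 70
2       3     43     van                 46
3       2     32     van                 34
4       4     23   truck                 27
5       2     72     van                 74
6       6     44     van                 50
7       1     13     van                 14
8       3     58     van                 61
9       2     13   truck                 15
drop duplicate vehicle (keep=first):
   riders  miles vehicle  riders_plus_miles
0       4     79   truck                 83
2       3     43     van                 46
sort by riders_plus_miles:
   riders  miles vehicle  riders_plus_miles
2       3     43     van                 46
0       4     79   truck                 83
add column miles_plus_5 = t['miles'] + 5:
   riders  miles vehicle  riders_plus_miles  miles_plus_5
2       3     43     van                 46            48
0       4     79   truck                 83            84
Taking the value at position 0, column 'miles_plus_5' gives 48.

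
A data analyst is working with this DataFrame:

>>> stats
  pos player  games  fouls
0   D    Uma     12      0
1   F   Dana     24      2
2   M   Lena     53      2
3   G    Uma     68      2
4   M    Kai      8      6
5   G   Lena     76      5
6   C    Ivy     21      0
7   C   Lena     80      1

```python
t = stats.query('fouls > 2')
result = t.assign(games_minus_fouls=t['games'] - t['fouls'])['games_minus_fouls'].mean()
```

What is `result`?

36.5

filter rows where fouls > 2:
  pos player  games  fouls
4   M    Kai      8      6
5   G   Lena     76      5
add column games_minus_fouls = t['games'] - t['fouls']:
  pos player  games  fouls  games_minus_fouls
4   M    Kai      8      6                  2
5   G   Lena     76      5                 71
Reading off the mean of column 'games_minus_fouls', we get 36.5.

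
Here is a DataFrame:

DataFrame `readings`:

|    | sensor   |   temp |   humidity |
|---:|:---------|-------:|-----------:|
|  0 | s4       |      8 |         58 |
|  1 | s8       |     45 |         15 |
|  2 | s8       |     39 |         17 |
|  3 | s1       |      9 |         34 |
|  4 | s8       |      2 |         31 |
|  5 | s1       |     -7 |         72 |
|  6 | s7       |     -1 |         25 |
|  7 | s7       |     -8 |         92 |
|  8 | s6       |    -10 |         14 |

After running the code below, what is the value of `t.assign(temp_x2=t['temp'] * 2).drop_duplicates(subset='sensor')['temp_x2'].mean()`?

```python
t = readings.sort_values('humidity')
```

20.4

sort by humidity:
  sensor  temp  humidity
8     s6   -10        14
1     s8    45        15
2     s8    39        17
6     s7    -1        25
4     s8     2        31
3     s1     9        34
0     s4     8        58
5     s1    -7        72
7     s7    -8        92
add column temp_x2 = t['temp'] * 2:
  sensor  temp  humidity  temp_x2
8     s6   -10        14      -20
1     s8    45        15       90
2     s8    39        17       78
6     s7    -1        25       -2
4     s8     2        31        4
3     s1     9        34       18
0     s4     8        58       16
5     s1    -7        72      -14
7     s7    -8        92      -16
drop duplicate sensor (keep=first):
  sensor  temp  humidity  temp_x2
8     s6   -10        14      -20
1     s8    45        15       90
6     s7    -1        25       -2
3     s1     9        34       18
0     s4     8        58       16
Hence 20.4.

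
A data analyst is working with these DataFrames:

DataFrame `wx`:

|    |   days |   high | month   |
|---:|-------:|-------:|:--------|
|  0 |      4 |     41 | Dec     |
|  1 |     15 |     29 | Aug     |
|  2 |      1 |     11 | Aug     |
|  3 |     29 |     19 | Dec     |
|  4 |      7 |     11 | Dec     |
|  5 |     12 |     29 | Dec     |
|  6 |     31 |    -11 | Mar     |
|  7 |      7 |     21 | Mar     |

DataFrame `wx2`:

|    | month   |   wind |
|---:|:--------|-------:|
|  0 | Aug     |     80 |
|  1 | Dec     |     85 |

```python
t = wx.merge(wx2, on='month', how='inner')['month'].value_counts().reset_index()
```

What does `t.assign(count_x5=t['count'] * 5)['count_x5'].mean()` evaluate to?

merge on 'month' (how='inner') → 6 rows:
   days  high month  wind
0     4    41   Dec    85
1    15    29   Aug    80
2     1    11   Aug    80
3    29    19   Dec    85
4     7    11   Dec    85
5    12    29   Dec    85
value_counts of month:
month
Dec    4
Aug    2
Name: count, dtype: int64
reset_index():
  month  count
0   Dec      4
1   Aug      2
add column count_x5 = t['count'] * 5:
  month  count  count_x5
0   Dec      4        20
1   Aug      2        10

15.0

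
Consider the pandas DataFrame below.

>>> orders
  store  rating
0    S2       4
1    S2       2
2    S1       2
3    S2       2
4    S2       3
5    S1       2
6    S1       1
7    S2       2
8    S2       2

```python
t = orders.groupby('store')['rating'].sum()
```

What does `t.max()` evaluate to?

15

group by store, sum of rating:
store
S1     5
S2    15
Name: rating, dtype: int64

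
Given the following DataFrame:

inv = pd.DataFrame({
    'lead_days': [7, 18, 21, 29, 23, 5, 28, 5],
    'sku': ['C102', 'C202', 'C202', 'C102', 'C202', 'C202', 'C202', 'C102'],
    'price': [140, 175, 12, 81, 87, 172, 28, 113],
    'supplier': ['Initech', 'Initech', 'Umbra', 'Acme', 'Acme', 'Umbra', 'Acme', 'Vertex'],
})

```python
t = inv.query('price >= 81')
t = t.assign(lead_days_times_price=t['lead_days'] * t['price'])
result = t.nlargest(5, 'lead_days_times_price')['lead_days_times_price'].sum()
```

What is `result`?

9340

filter rows where price >= 81:
   lead_days   sku  price supplier
0          7  C102    140  Initech
1         18  C202    175  Initech
3         29  C102     81     Acme
4         23  C202     87     Acme
5          5  C202    172    Umbra
7          5  C102    113   Vertex
add column lead_days_times_price = t['lead_days'] * t['price']:
   lead_days   sku  price supplier  lead_days_times_price
0          7  C102    140  Initech                    980
1         18  C202    175  Initech                   3150
3         29  C102     81     Acme                   2349
4         23  C202     87     Acme                   2001
5          5  C202    172    Umbra                    860
7          5  C102    113   Vertex                    565
take 5 rows with largest lead_days_times_price:
   lead_days   sku  price supplier  lead_days_times_price
1         18  C202    175  Initech                   3150
3         29  C102     81     Acme                   2349
4         23  C202     87     Acme                   2001
0          7  C102    140  Initech                    980
5          5  C202    172    Umbra                    860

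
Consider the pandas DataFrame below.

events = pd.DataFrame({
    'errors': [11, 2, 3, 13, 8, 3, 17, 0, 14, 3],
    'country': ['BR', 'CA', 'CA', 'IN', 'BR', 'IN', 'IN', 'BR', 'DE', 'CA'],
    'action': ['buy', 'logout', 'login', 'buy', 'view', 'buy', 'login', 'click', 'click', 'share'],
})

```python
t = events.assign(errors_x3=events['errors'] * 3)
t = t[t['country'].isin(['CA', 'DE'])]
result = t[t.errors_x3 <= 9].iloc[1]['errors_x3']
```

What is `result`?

9

add column errors_x3 = events['errors'] * 3:
   errors country  action  errors_x3
0      11      BR     buy         33
1       2      CA  logout          6
2       3      CA   login          9
3      13      IN     buy         39
4       8      BR    view         24
5       3      IN     buy          9
6      17      IN   login         51
7       0      BR   click          0
8      14      DE   click         42
9       3      CA   share          9
filter rows where country in ['CA', 'DE']:
   errors country  action  errors_x3
1       2      CA  logout          6
2       3      CA   login          9
8      14      DE   click         42
9       3      CA   share          9
filter rows where errors_x3 <= 9:
   errors country  action  errors_x3
1       2      CA  logout          6
2       3      CA   login          9
9       3      CA   share          9
Hence 9.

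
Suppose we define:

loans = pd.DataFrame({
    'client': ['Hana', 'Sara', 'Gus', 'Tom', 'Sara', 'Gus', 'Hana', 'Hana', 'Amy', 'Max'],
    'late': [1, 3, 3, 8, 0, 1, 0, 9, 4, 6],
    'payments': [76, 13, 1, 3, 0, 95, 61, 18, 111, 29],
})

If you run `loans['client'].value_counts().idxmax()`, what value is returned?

value_counts of client:
client
Hana    3
Sara    2
Gus     2
Tom     1
Amy     1
Max     1
Name: count, dtype: int64
Taking the label with the largest value gives Hana.

Hana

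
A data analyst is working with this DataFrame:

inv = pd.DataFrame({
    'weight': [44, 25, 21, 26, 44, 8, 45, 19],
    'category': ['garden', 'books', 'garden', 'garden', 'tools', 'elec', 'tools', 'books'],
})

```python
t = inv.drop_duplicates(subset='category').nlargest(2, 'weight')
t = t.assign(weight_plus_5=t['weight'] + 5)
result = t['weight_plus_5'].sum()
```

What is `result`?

drop duplicate category (keep=first):
   weight category
0      44   garden
1      25    books
4      44    tools
5       8     elec
take 2 rows with largest weight:
   weight category
0      44   garden
4      44    tools
add column weight_plus_5 = t['weight'] + 5:
   weight category  weight_plus_5
0      44   garden             49
4      44    tools             49

98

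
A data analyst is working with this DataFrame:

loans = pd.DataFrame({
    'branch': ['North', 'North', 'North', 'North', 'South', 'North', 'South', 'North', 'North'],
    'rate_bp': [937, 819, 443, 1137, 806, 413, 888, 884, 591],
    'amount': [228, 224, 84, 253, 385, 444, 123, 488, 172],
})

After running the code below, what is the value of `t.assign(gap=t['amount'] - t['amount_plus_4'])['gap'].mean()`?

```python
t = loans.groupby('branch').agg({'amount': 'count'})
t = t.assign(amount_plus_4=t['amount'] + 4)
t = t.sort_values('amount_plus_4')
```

-4.0

group by branch, count of amount:
        amount
branch        
North        7
South        2
add column amount_plus_4 = t['amount'] + 4:
        amount  amount_plus_4
branch                       
North        7             11
South        2              6
sort by amount_plus_4:
        amount  amount_plus_4
branch                       
South        2              6
North        7             11
add column gap = t['amount'] - t['amount_plus_4']:
        amount  amount_plus_4  gap
branch                            
South        2              6   -4
North        7             11   -4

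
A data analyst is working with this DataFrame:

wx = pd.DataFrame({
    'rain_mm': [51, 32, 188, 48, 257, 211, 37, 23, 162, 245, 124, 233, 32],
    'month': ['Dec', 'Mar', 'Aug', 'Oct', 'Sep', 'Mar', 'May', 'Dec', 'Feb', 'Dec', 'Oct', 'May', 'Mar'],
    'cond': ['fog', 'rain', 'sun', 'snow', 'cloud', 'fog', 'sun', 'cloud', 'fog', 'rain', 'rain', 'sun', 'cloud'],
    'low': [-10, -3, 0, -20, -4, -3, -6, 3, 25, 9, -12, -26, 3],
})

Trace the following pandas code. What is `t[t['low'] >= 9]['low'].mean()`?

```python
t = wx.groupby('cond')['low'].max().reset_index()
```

group by cond, max of low:
cond
cloud     3
fog      25
rain      9
snow    -20
sun       0
Name: low, dtype: int64
reset_index():
    cond  low
0  cloud    3
1    fog   25
2   rain    9
3   snow  -20
4    sun    0
filter rows where low >= 9:
   cond  low
1   fog   25
2  rain    9
Then the mean of column 'low': 17.0

17.0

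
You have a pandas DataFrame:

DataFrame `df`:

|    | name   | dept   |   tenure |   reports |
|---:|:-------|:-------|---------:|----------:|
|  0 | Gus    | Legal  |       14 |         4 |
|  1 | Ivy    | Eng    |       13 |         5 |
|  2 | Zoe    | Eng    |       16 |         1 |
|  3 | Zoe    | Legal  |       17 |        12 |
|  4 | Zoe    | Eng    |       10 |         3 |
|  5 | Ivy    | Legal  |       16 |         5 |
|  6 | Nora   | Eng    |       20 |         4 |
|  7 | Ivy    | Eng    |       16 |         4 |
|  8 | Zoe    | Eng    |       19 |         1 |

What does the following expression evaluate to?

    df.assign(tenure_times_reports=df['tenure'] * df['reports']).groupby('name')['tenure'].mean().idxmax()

add column tenure_times_reports = df['tenure'] * df['reports']:
   name   dept  tenure  reports  tenure_times_reports
0   Gus  Legal      14        4                    56
1   Ivy    Eng      13        5                    65
2   Zoe    Eng      16        1                    16
3   Zoe  Legal      17       12                   204
4   Zoe    Eng      10        3                    30
5   Ivy  Legal      16        5                    80
6  Nora    Eng      20        4                    80
7   Ivy    Eng      16        4                    64
8   Zoe    Eng      19        1                    19
group by name, mean of tenure:
name
Gus     14.0
Ivy     15.0
Nora    20.0
Zoe     15.5
Name: tenure, dtype: float64

Nora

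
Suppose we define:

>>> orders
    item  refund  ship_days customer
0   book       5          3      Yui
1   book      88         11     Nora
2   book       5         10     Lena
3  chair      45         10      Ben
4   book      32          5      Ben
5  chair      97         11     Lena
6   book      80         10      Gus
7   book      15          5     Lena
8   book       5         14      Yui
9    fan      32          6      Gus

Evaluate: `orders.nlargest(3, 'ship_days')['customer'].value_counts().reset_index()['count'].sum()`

take 3 rows with largest ship_days:
    item  refund  ship_days customer
8   book       5         14      Yui
1   book      88         11     Nora
5  chair      97         11     Lena
value_counts of customer:
customer
Yui     1
Nora    1
Lena    1
Name: count, dtype: int64
reset_index():
  customer  count
0      Yui      1
1     Nora      1
2     Lena      1
Reading off the sum of column 'count', we get 3.

3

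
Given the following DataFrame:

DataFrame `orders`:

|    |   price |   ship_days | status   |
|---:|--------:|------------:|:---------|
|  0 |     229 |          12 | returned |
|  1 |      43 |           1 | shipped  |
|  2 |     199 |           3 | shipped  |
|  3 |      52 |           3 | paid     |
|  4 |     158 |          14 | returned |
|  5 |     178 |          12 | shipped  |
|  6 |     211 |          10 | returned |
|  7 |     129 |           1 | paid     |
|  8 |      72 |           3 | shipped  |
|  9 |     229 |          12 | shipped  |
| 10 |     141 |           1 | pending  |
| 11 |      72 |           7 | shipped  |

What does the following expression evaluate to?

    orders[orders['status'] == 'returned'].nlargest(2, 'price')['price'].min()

filter rows where status == 'returned':
   price  ship_days    status
0    229         12  returned
4    158         14  returned
6    211         10  returned
take 2 rows with largest price:
   price  ship_days    status
0    229         12  returned
6    211         10  returned

211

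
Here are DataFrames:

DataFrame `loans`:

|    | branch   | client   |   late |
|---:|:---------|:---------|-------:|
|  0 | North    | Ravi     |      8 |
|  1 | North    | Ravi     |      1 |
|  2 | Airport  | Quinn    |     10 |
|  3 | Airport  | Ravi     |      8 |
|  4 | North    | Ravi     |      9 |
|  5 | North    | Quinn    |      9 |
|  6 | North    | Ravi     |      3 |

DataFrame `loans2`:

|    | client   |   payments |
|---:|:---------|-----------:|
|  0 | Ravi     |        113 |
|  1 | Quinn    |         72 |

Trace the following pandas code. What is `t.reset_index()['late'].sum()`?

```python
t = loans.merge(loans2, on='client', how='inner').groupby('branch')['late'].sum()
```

48

merge on 'client' (how='inner') → 7 rows:
    branch client  late  payments
0    North   Ravi     8       113
1    North   Ravi     1       113
2  Airport  Quinn    10        72
3  Airport   Ravi     8       113
4    North   Ravi     9       113
5    North  Quinn     9        72
6    North   Ravi     3       113
group by branch, sum of late:
branch
Airport    18
North      30
Name: late, dtype: int64
reset_index():
    branch  late
0  Airport    18
1    North    30
Hence 48.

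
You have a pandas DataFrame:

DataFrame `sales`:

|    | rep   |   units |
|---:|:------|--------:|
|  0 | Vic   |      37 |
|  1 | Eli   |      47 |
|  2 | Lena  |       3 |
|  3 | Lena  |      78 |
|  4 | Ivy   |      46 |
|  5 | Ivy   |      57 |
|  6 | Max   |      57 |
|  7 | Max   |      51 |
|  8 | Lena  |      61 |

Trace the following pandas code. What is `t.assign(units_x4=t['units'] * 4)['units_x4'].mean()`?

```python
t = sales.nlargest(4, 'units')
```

take 4 rows with largest units:
    rep  units
3  Lena     78
8  Lena     61
5   Ivy     57
6   Max     57
add column units_x4 = t['units'] * 4:
    rep  units  units_x4
3  Lena     78       312
8  Lena     61       244
5   Ivy     57       228
6   Max     57       228
So mean() = 253.0.

253.0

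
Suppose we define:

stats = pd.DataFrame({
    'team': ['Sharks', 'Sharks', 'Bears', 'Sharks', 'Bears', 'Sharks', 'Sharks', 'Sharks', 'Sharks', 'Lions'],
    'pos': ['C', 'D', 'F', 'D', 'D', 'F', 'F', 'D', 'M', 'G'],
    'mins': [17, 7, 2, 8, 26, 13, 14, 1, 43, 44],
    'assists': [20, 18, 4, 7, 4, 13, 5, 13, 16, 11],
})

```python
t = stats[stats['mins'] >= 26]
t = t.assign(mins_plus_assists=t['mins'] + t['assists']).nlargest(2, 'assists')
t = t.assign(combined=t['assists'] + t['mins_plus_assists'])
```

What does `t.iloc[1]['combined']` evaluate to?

filter rows where mins >= 26:
     team pos  mins  assists
4   Bears   D    26        4
8  Sharks   M    43       16
9   Lions   G    44       11
add column mins_plus_assists = t['mins'] + t['assists']:
     team pos  mins  assists  mins_plus_assists
4   Bears   D    26        4                 30
8  Sharks   M    43       16                 59
9   Lions   G    44       11                 55
take 2 rows with largest assists:
     team pos  mins  assists  mins_plus_assists
8  Sharks   M    43       16                 59
9   Lions   G    44       11                 55
add column combined = t['assists'] + t['mins_plus_assists']:
     team pos  mins  assists  mins_plus_assists  combined
8  Sharks   M    43       16                 59        75
9   Lions   G    44       11                 55        66
Then the value at position 1, column 'combined': 66

66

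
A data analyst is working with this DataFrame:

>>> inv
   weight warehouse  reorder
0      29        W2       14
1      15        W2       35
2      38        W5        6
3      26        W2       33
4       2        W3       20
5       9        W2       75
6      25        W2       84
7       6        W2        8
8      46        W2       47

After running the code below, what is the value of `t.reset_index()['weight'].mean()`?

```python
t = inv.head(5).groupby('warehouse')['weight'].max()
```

23.0

take first 5 rows:
   weight warehouse  reorder
0      29        W2       14
1      15        W2       35
2      38        W5        6
3      26        W2       33
4       2        W3       20
group by warehouse, max of weight:
warehouse
W2    29
W3     2
W5    38
Name: weight, dtype: int64
reset_index():
  warehouse  weight
0        W2      29
1        W3       2
2        W5      38
mean of column 'weight' → 23.0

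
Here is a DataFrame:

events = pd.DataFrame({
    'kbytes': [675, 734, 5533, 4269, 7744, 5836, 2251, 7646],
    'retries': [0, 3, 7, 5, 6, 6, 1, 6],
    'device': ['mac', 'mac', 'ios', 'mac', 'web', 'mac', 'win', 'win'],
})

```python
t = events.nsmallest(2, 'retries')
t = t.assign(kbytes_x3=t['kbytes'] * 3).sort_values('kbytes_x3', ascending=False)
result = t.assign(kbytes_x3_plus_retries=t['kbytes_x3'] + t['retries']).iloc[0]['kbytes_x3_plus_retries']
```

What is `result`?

take 2 rows with smallest retries:
   kbytes  retries device
0     675        0    mac
6    2251        1    win
add column kbytes_x3 = t['kbytes'] * 3:
   kbytes  retries device  kbytes_x3
0     675        0    mac       2025
6    2251        1    win       6753
sort by kbytes_x3 descending:
   kbytes  retries device  kbytes_x3
6    2251        1    win       6753
0     675        0    mac       2025
add column kbytes_x3_plus_retries = t['kbytes_x3'] + t['retries']:
   kbytes  retries device  kbytes_x3  kbytes_x3_plus_retries
6    2251        1    win       6753                    6754
0     675        0    mac       2025                    2025

6754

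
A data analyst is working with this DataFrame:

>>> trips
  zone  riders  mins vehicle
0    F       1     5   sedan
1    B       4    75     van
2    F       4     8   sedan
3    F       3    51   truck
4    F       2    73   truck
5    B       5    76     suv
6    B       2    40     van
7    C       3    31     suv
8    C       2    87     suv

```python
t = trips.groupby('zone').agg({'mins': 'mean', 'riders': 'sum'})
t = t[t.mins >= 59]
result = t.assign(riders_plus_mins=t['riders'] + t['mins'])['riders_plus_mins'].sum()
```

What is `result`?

group by zone: mean(mins), sum(riders):
           mins  riders
zone                   
B     63.666667      11
C     59.000000       5
F     34.250000      10
filter rows where mins >= 59:
           mins  riders
zone                   
B     63.666667      11
C     59.000000       5
add column riders_plus_mins = t['riders'] + t['mins']:
           mins  riders  riders_plus_mins
zone                                     
B     63.666667      11         74.666667
C     59.000000       5         64.000000
Taking the sum of column 'riders_plus_mins' gives 138.666666667.

138.666666667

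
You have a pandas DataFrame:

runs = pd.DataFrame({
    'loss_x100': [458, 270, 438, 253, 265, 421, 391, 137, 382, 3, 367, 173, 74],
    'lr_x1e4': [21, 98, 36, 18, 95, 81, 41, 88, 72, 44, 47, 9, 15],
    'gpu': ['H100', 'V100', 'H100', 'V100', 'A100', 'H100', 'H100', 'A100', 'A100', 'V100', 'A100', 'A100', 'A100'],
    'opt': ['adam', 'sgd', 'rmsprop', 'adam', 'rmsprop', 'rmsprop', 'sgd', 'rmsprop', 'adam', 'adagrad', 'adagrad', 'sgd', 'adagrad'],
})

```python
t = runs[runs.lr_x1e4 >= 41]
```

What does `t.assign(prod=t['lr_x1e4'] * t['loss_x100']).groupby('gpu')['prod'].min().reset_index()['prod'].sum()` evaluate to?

28219

filter rows where lr_x1e4 >= 41:
    loss_x100  lr_x1e4   gpu      opt
1         270       98  V100      sgd
4         265       95  A100  rmsprop
5         421       81  H100  rmsprop
6         391       41  H100      sgd
7         137       88  A100  rmsprop
8         382       72  A100     adam
9           3       44  V100  adagrad
10        367       47  A100  adagrad
add column prod = t['lr_x1e4'] * t['loss_x100']:
    loss_x100  lr_x1e4   gpu      opt   prod
1         270       98  V100      sgd  26460
4         265       95  A100  rmsprop  25175
5         421       81  H100  rmsprop  34101
6         391       41  H100      sgd  16031
7         137       88  A100  rmsprop  12056
8         382       72  A100     adam  27504
9           3       44  V100  adagrad    132
10        367       47  A100  adagrad  17249
group by gpu, min of prod:
gpu
A100    12056
H100    16031
V100      132
Name: prod, dtype: int64
reset_index():
    gpu   prod
0  A100  12056
1  H100  16031
2  V100    132
Hence 28219.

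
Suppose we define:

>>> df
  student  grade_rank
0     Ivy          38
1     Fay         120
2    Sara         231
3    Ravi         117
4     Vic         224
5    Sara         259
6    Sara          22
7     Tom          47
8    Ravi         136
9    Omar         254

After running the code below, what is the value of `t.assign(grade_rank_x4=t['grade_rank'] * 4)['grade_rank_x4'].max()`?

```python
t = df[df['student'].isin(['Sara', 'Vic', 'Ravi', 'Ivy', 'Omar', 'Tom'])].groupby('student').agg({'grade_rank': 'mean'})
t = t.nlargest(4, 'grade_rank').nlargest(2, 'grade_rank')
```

1016.0

filter rows where student in ['Sara', 'Vic', 'Ravi', 'Ivy', 'Omar', 'Tom']:
  student  grade_rank
0     Ivy          38
2    Sara         231
3    Ravi         117
4     Vic         224
5    Sara         259
6    Sara          22
7     Tom          47
8    Ravi         136
9    Omar         254
group by student, mean of grade_rank:
         grade_rank
student            
Ivy       38.000000
Omar     254.000000
Ravi     126.500000
Sara     170.666667
Tom       47.000000
Vic      224.000000
take 4 rows with largest grade_rank:
         grade_rank
student            
Omar     254.000000
Vic      224.000000
Sara     170.666667
Ravi     126.500000
take 2 rows with largest grade_rank:
         grade_rank
student            
Omar          254.0
Vic           224.0
add column grade_rank_x4 = t['grade_rank'] * 4:
         grade_rank  grade_rank_x4
student                           
Omar          254.0         1016.0
Vic           224.0          896.0
Then the max of column 'grade_rank_x4': 1016.0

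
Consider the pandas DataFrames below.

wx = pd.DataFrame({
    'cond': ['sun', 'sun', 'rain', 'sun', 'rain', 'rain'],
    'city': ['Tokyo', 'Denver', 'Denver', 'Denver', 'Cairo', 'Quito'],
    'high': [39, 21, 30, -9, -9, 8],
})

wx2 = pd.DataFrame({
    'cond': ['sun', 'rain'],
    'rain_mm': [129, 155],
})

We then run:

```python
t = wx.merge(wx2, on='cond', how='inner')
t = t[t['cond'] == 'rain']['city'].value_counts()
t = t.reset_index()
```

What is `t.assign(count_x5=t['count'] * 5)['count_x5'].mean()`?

5.0

merge on 'cond' (how='inner') → 6 rows:
   cond    city  high  rain_mm
0   sun   Tokyo    39      129
1   sun  Denver    21      129
2  rain  Denver    30      155
3   sun  Denver    -9      129
4  rain   Cairo    -9      155
5  rain   Quito     8      155
filter rows where cond == 'rain':
   cond    city  high  rain_mm
2  rain  Denver    30      155
4  rain   Cairo    -9      155
5  rain   Quito     8      155
value_counts of city:
city
Denver    1
Cairo     1
Quito     1
Name: count, dtype: int64
reset_index():
     city  count
0  Denver      1
1   Cairo      1
2   Quito      1
add column count_x5 = t['count'] * 5:
     city  count  count_x5
0  Denver      1         5
1   Cairo      1         5
2   Quito      1         5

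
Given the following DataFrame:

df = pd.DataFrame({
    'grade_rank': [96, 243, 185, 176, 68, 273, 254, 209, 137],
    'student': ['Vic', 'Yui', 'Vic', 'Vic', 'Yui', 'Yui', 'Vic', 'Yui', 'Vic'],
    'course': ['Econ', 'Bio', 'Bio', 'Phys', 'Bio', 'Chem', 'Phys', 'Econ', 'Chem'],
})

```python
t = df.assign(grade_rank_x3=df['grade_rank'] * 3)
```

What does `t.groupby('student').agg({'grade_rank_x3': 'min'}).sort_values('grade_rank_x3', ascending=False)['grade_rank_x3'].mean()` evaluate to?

246.0

add column grade_rank_x3 = df['grade_rank'] * 3:
   grade_rank student course  grade_rank_x3
0          96     Vic   Econ            288
1         243     Yui    Bio            729
2         185     Vic    Bio            555
3         176     Vic   Phys            528
4          68     Yui    Bio            204
5         273     Yui   Chem            819
6         254     Vic   Phys            762
7         209     Yui   Econ            627
8         137     Vic   Chem            411
group by student, min of grade_rank_x3:
         grade_rank_x3
student               
Vic                288
Yui                204
sort by grade_rank_x3 descending:
         grade_rank_x3
student               
Vic                288
Yui                204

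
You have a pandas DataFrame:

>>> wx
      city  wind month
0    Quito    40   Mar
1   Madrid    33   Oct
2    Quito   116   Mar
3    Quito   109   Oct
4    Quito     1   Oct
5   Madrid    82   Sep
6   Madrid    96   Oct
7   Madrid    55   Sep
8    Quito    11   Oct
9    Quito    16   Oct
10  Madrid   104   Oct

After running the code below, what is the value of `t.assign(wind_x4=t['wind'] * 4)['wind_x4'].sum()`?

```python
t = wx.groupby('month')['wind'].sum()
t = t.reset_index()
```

group by month, sum of wind:
month
Mar    156
Oct    370
Sep    137
Name: wind, dtype: int64
reset_index():
  month  wind
0   Mar   156
1   Oct   370
2   Sep   137
add column wind_x4 = t['wind'] * 4:
  month  wind  wind_x4
0   Mar   156      624
1   Oct   370     1480
2   Sep   137      548
Finally, sum of column 'wind_x4' = 2652.

2652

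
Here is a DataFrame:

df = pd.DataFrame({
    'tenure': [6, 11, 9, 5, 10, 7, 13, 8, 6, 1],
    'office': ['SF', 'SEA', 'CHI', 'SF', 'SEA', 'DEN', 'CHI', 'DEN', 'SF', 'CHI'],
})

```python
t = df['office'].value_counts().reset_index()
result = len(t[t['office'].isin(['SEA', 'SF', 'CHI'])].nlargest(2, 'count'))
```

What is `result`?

value_counts of office:
office
SF     3
CHI    3
SEA    2
DEN    2
Name: count, dtype: int64
reset_index():
  office  count
0     SF      3
1    CHI      3
2    SEA      2
3    DEN      2
filter rows where office in ['SEA', 'SF', 'CHI']:
  office  count
0     SF      3
1    CHI      3
2    SEA      2
take 2 rows with largest count:
  office  count
0     SF      3
1    CHI      3
The number of rows is 2.

2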